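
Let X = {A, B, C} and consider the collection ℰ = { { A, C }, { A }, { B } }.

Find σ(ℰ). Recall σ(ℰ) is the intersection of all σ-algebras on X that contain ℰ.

σ(ℰ) (8 sets): { {}, { A }, { B }, { C }, { A, B }, { A, C }, { B, C }, X }

Check:
Start: ℰ ∪ {∅, X} = { {}, { A }, { B }, { A, C }, X }.
Pass 1: 2 new —
  { A, B }  = { B } ∪ { A }
  { B, C }  = complement { A }
  (now 7)
Pass 2. New:
  { C }  = complement { A, B }
  (now 8)
Pass 3: closed — nothing new.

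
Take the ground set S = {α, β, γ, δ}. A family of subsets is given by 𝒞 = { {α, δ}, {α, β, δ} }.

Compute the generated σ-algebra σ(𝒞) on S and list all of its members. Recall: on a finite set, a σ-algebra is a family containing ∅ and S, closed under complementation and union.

Seed the family with 𝒞 together with ∅ and S: { ∅, {α, δ}, {α, β, δ}, S }.
Round 1. New:
  {γ}  = S∖{α, β, δ}
  {β, γ}  = S∖{α, δ}
  [6 total]
Round 2: +1 →
  {α, γ, δ}  = {γ} ∪ {α, δ}
  [7 total]
Round 3 adds 1:
  {β}  = S∖{α, γ, δ}
  [8 total]
After Round 4 the family is unchanged; done.

σ(𝒞) = { ∅, {β}, {γ}, {α, δ}, {β, γ}, {α, β, δ}, {α, γ, δ}, S }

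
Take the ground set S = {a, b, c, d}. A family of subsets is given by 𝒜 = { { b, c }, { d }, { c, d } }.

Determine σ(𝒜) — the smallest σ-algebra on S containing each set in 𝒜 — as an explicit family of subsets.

σ(𝒜) = { ∅, { a }, { b }, { c }, { d }, { a, b }, { a, c }, { a, d }, { b, c }, { b, d }, { c, d }, { a, b, c }, { a, b, d }, { a, c, d }, { b, c, d }, S }

Derivation:
Begin from { ∅, { d }, { b, c }, { c, d }, S } (that is, 𝒜 plus ∅ and S).
Round 1: +4 →
  { a, b }  = S∖{ c, d }
  { a, d }  = S∖{ b, c }
  { a, b, c }  = S∖{ d }
  { b, c, d }  = { c, d } ∪ { b, c }
  (now 9)
Round 2: 3 new —
  { a }  = S∖{ b, c, d }
  { a, b, d }  = { a, b } ∪ { a, d }
  { a, c, d }  = { c, d } ∪ { a, d }
  (now 12)
Round 3: +2 →
  { b }  = S∖{ a, c, d }
  { c }  = S∖{ a, b, d }
  (now 14)
Round 4 adds 2:
  { a, c }  = { c } ∪ { a }
  { b, d }  = { d } ∪ { b }
  (now 16)
Round 5: stable.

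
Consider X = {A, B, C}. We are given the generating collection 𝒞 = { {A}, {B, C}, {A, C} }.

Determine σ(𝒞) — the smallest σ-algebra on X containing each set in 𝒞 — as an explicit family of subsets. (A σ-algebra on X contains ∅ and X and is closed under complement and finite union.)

Take S₀ = 𝒞 ∪ {∅, X} = { {}, {A}, {A, C}, {B, C}, X }.
Round 1 (1 new):
  {B}  = complement {A, C}
  (now 6)
Round 2: 1 new —
  {A, B}  = {B} ∪ {A}
  (now 7)
Round 3. New:
  {C}  = complement {A, B}
  (now 8)
After Round 4 the family is unchanged; done.

Hence σ(𝒞) has 8 members: { {}, {A}, {B}, {C}, {A, B}, {A, C}, {B, C}, X }.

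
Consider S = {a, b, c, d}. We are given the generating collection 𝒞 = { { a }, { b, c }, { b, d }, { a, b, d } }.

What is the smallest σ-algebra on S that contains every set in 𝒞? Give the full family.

Answer: σ(𝒞) = { {  }, { a }, { b }, { c }, { d }, { a, b }, { a, c }, { a, d }, { b, c }, { b, d }, { c, d }, { a, b, c }, { a, b, d }, { a, c, d }, { b, c, d }, S }

Check:
Seed the family with 𝒞 together with ∅ and S: { {  }, { a }, { b, c }, { b, d }, { a, b, d }, S }.
Pass 1 adds 5:
  { c }  = ᶜ of { a, b, d }
  { a, c }  = ᶜ of { b, d }
  { a, d }  = ᶜ of { b, c }
  { a, b, c }  = { b, c } ∪ { a }
  { b, c, d }  = ᶜ of { a }
  |family| = 11
Pass 2 adds 2:
  { d }  = ᶜ of { a, b, c }
  { a, c, d }  = { c } ∪ { a, d }
  |family| = 13
Pass 3: +2 →
  { b }  = ᶜ of { a, c, d }
  { c, d }  = { c } ∪ { d }
  |family| = 15
Pass 4. New:
  { a, b }  = ᶜ of { c, d }
  |family| = 16
After Pass 5 the family is unchanged; done.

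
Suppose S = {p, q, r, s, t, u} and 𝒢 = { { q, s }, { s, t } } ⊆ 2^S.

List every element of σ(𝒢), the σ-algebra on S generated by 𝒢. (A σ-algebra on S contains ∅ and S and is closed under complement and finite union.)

Begin from { ∅, { q, s }, { s, t }, S } (that is, 𝒢 plus ∅ and S).
Pass 1. New:
  { q, s, t }  = { s, t } ∪ { q, s }
  { p, q, r, u }  = complement { s, t }
  { p, r, t, u }  = complement { q, s }
Pass 2: +4 →
  { p, r, u }  = complement { q, s, t }
  { p, q, r, s, u }  = { p, q, r, u } ∪ { q, s }
  { p, q, r, t, u }  = { p, r, t, u } ∪ { p, q, r, u }
  { p, r, s, t, u }  = { s, t } ∪ { p, r, t, u }
Pass 3 adds 3:
  { q }  = complement { p, r, s, t, u }
  { s }  = complement { p, q, r, t, u }
  { t }  = complement { p, q, r, s, u }
Pass 4: 2 new —
  { q, t }  = { q } ∪ { t }
  { p, r, s, u }  = { p, r, u } ∪ { s }
Pass 5: no new sets; the family is a σ-algebra.

σ(𝒢) = { ∅, { q }, { s }, { t }, { q, s }, { q, t }, { s, t }, { p, r, u }, { q, s, t }, { p, q, r, u }, { p, r, s, u }, { p, r, t, u }, { p, q, r, s, u }, { p, q, r, t, u }, { p, r, s, t, u }, S }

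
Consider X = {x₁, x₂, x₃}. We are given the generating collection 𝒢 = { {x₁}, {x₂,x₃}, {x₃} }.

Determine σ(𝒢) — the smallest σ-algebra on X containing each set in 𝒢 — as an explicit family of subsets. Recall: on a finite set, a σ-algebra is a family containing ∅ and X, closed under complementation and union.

Begin from { {}, {x₁}, {x₃}, {x₂,x₃}, X } (that is, 𝒢 plus ∅ and X).
Step 1: +2 →
  {x₁,x₂}  = X∖{x₃}
  {x₁,x₃}  = {x₃} ∪ {x₁}
  — 7 sets.
Step 2 (1 new):
  {x₂}  = X∖{x₁,x₃}
  — 8 sets.
After Step 3 the family is unchanged; done.

Therefore σ(𝒢) = { {}, {x₁}, {x₂}, {x₃}, {x₁,x₂}, {x₁,x₃}, {x₂,x₃}, X } (|σ(𝒢)| = 8).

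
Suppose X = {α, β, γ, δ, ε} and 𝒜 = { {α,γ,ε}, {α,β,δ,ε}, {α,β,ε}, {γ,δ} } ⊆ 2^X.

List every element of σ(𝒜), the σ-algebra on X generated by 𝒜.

Seed the family with 𝒜 together with ∅ and X: { {}, {γ,δ}, {α,β,ε}, {α,γ,ε}, {α,β,δ,ε}, X }.
Round 1 adds 4:
  {γ}  = complement {α,β,δ,ε}
  {β,δ}  = complement {α,γ,ε}
  {α,β,γ,ε}  = {α,β,ε} ∪ {α,γ,ε}
  {α,γ,δ,ε}  = {γ,δ} ∪ {α,γ,ε}
Round 2 adds 3:
  {β}  = complement {α,γ,δ,ε}
  {δ}  = complement {α,β,γ,ε}
  {β,γ,δ}  = {γ,δ} ∪ {β,δ}
Round 3 (2 new):
  {α,ε}  = complement {β,γ,δ}
  {β,γ}  = {γ} ∪ {β}
Round 4: 1 new —
  {α,δ,ε}  = complement {β,γ}
Round 5: already closed under ᶜ and ∪.

|σ(𝒜)| = 16.  σ(𝒜) = { {}, {β}, {γ}, {δ}, {α,ε}, {β,γ}, {β,δ}, {γ,δ}, {α,β,ε}, {α,γ,ε}, {α,δ,ε}, {β,γ,δ}, {α,β,γ,ε}, {α,β,δ,ε}, {α,γ,δ,ε}, X }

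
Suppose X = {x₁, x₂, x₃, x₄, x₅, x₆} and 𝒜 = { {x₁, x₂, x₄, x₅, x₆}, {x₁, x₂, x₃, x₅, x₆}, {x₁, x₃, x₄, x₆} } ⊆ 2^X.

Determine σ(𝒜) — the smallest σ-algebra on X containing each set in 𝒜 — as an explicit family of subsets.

|σ(𝒜)| = 16.  σ(𝒜) = { ∅, {x₃}, {x₄}, {x₁, x₆}, {x₂, x₅}, {x₃, x₄}, {x₁, x₃, x₆}, {x₁, x₄, x₆}, {x₂, x₃, x₅}, {x₂, x₄, x₅}, {x₁, x₂, x₅, x₆}, {x₁, x₃, x₄, x₆}, {x₂, x₃, x₄, x₅}, {x₁, x₂, x₃, x₅, x₆}, {x₁, x₂, x₄, x₅, x₆}, X }

Derivation:
Begin from { ∅, {x₁, x₃, x₄, x₆}, {x₁, x₂, x₃, x₅, x₆}, {x₁, x₂, x₄, x₅, x₆}, X } (that is, 𝒜 plus ∅ and X).
Pass 1 (3 new):
  {x₃}  = X∖{x₁, x₂, x₄, x₅, x₆}
  {x₄}  = X∖{x₁, x₂, x₃, x₅, x₆}
  {x₂, x₅}  = X∖{x₁, x₃, x₄, x₆}
  |family| = 8
Pass 2: +3 →
  {x₃, x₄}  = {x₄} ∪ {x₃}
  {x₂, x₃, x₅}  = {x₃} ∪ {x₂, x₅}
  {x₂, x₄, x₅}  = {x₄} ∪ {x₂, x₅}
  |family| = 11
Pass 3 (4 new):
  {x₁, x₃, x₆}  = X∖{x₂, x₄, x₅}
  {x₁, x₄, x₆}  = X∖{x₂, x₃, x₅}
  {x₁, x₂, x₅, x₆}  = X∖{x₃, x₄}
  {x₂, x₃, x₄, x₅}  = {x₃} ∪ {x₂, x₄, x₅}
  |family| = 15
Pass 4. New:
  {x₁, x₆}  = X∖{x₂, x₃, x₄, x₅}
  |family| = 16
After Pass 5 the family is unchanged; done.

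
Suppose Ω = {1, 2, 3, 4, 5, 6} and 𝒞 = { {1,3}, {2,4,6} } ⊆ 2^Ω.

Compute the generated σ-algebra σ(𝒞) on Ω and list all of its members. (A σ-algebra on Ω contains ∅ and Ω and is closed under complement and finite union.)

σ(𝒞) (8 sets): { ∅, {5}, {1,3}, {1,3,5}, {2,4,6}, {2,4,5,6}, {1,2,3,4,6}, Ω }

Working:
Seed the family with 𝒞 together with ∅ and Ω: { ∅, {1,3}, {2,4,6}, Ω }.
Pass 1 (3 new):
  {1,3,5}  = complement {2,4,6}
  {2,4,5,6}  = complement {1,3}
  {1,2,3,4,6}  = {2,4,6} ∪ {1,3}
  [7 total]
Pass 2 (1 new):
  {5}  = complement {1,2,3,4,6}
  [8 total]
Pass 3: already closed under ᶜ and ∪.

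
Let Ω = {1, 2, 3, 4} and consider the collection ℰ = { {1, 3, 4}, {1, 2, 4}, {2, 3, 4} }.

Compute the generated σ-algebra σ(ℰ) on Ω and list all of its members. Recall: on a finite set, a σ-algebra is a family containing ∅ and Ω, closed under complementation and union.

Answer: σ(ℰ) = { ∅, {1}, {2}, {3}, {4}, {1, 2}, {1, 3}, {1, 4}, {2, 3}, {2, 4}, {3, 4}, {1, 2, 3}, {1, 2, 4}, {1, 3, 4}, {2, 3, 4}, Ω }

Check:
Start: ℰ ∪ {∅, Ω} = { ∅, {1, 2, 4}, {1, 3, 4}, {2, 3, 4}, Ω }.
Step 1 adds 3:
  {1}  = Ω∖{2, 3, 4}
  {2}  = Ω∖{1, 3, 4}
  {3}  = Ω∖{1, 2, 4}
  |family| = 8
Step 2: +3 →
  {1, 2}  = {2} ∪ {1}
  {1, 3}  = {3} ∪ {1}
  {2, 3}  = {3} ∪ {2}
  |family| = 11
Step 3: +4 →
  {1, 4}  = Ω∖{2, 3}
  {2, 4}  = Ω∖{1, 3}
  {3, 4}  = Ω∖{1, 2}
  {1, 2, 3}  = {3} ∪ {1, 2}
  |family| = 15
Step 4 adds 1:
  {4}  = Ω∖{1, 2, 3}
  |family| = 16
After Step 5 the family is unchanged; done.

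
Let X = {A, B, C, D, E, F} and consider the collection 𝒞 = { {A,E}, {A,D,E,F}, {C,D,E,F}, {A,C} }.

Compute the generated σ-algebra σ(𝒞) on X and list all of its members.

σ(𝒞) = { ∅, {A}, {B}, {C}, {E}, {A,B}, {A,C}, {A,E}, {B,C}, {B,E}, {C,E}, {D,F}, {A,B,C}, {A,B,E}, {A,C,E}, {A,D,F}, {B,C,E}, {B,D,F}, {C,D,F}, {D,E,F}, {A,B,C,E}, {A,B,D,F}, {A,C,D,F}, {A,D,E,F}, {B,C,D,F}, {B,D,E,F}, {C,D,E,F}, {A,B,C,D,F}, {A,B,D,E,F}, {A,C,D,E,F}, {B,C,D,E,F}, X }

Derivation:
Start: 𝒞 ∪ {∅, X} = { ∅, {A,C}, {A,E}, {A,D,E,F}, {C,D,E,F}, X }.
Round 1 (6 new):
  {A,B}  = X∖{C,D,E,F}
  {B,C}  = X∖{A,D,E,F}
  {A,C,E}  = {A,C} ∪ {A,E}
  {B,C,D,F}  = X∖{A,E}
  {B,D,E,F}  = X∖{A,C}
  {A,C,D,E,F}  = {A,C} ∪ {C,D,E,F}
  |family| = 12
Round 2 adds 8:
  {B}  = X∖{A,C,D,E,F}
  {A,B,C}  = {A,B} ∪ {B,C}
  {A,B,E}  = {A,B} ∪ {A,E}
  {B,D,F}  = X∖{A,C,E}
  {A,B,C,E}  = {A,B} ∪ {A,C,E}
  {A,B,C,D,F}  = {A,B} ∪ {B,C,D,F}
  {A,B,D,E,F}  = {A,B} ∪ {A,D,E,F}
  {B,C,D,E,F}  = {C,D,E,F} ∪ {B,D,E,F}
  |family| = 20
Round 3 adds 7:
  {A}  = X∖{B,C,D,E,F}
  {C}  = X∖{A,B,D,E,F}
  {E}  = X∖{A,B,C,D,F}
  {D,F}  = X∖{A,B,C,E}
  {C,D,F}  = X∖{A,B,E}
  {D,E,F}  = X∖{A,B,C}
  {A,B,D,F}  = {B,D,F} ∪ {A,B}
  |family| = 27
Round 4: 5 new —
  {B,E}  = {B} ∪ {E}
  {C,E}  = X∖{A,B,D,F}
  {A,D,F}  = {D,F} ∪ {A}
  {B,C,E}  = {E} ∪ {B,C}
  {A,C,D,F}  = {A,C} ∪ {C,D,F}
  |family| = 32
Round 5: already closed under ᶜ and ∪.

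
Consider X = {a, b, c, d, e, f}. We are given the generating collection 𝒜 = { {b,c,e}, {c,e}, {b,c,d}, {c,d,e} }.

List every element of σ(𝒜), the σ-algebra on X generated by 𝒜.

Take S₀ = 𝒜 ∪ {∅, X} = { {}, {c,e}, {b,c,d}, {b,c,e}, {c,d,e}, X }.
Step 1. New:
  {a,b,f}  = {c,d,e}ᶜ
  {a,d,f}  = {b,c,e}ᶜ
  {a,e,f}  = {b,c,d}ᶜ
  {a,b,d,f}  = {c,e}ᶜ
  {b,c,d,e}  = {c,d,e} ∪ {b,c,e}
  |family| = 11
Step 2: 8 new —
  {a,f}  = {b,c,d,e}ᶜ
  {a,b,e,f}  = {a,e,f} ∪ {a,b,f}
  {a,c,e,f}  = {a,e,f} ∪ {c,e}
  {a,d,e,f}  = {a,d,f} ∪ {a,e,f}
  {a,b,c,d,f}  = {b,c,d} ∪ {a,b,d,f}
  {a,b,c,e,f}  = {b,c,e} ∪ {a,e,f}
  {a,b,d,e,f}  = {a,b,d,f} ∪ {a,e,f}
  {a,c,d,e,f}  = {c,d,e} ∪ {a,d,f}
  |family| = 19
Step 3. New:
  {b}  = {a,c,d,e,f}ᶜ
  {c}  = {a,b,d,e,f}ᶜ
  {d}  = {a,b,c,e,f}ᶜ
  {e}  = {a,b,c,d,f}ᶜ
  {b,c}  = {a,d,e,f}ᶜ
  {b,d}  = {a,c,e,f}ᶜ
  {c,d}  = {a,b,e,f}ᶜ
  |family| = 26
Step 4 (6 new):
  {b,e}  = {b} ∪ {e}
  {d,e}  = {e} ∪ {d}
  {a,c,f}  = {a,f} ∪ {c}
  {b,d,e}  = {e} ∪ {b,d}
  {a,b,c,f}  = {a,f} ∪ {b,c}
  {a,c,d,f}  = {c,d} ∪ {a,f}
  |family| = 32
After Step 5 the family is unchanged; done.

Hence σ(𝒜) has 32 members: { {}, {b}, {c}, {d}, {e}, {a,f}, {b,c}, {b,d}, {b,e}, {c,d}, {c,e}, {d,e}, {a,b,f}, {a,c,f}, {a,d,f}, {a,e,f}, {b,c,d}, {b,c,e}, {b,d,e}, {c,d,e}, {a,b,c,f}, {a,b,d,f}, {a,b,e,f}, {a,c,d,f}, {a,c,e,f}, {a,d,e,f}, {b,c,d,e}, {a,b,c,d,f}, {a,b,c,e,f}, {a,b,d,e,f}, {a,c,d,e,f}, X }.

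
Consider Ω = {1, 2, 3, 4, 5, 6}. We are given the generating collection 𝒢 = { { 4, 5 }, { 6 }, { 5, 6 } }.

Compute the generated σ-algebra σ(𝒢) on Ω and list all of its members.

Take S₀ = 𝒢 ∪ {∅, Ω} = { {  }, { 6 }, { 4, 5 }, { 5, 6 }, Ω }.
Pass 1: 4 new —
  { 4, 5, 6 }  = { 4, 5 } ∪ { 5, 6 }
  { 1, 2, 3, 4 }  = { 5, 6 }ᶜ
  { 1, 2, 3, 6 }  = { 4, 5 }ᶜ
  { 1, 2, 3, 4, 5 }  = { 6 }ᶜ
  (now 9)
Pass 2: +3 →
  { 1, 2, 3 }  = { 4, 5, 6 }ᶜ
  { 1, 2, 3, 4, 6 }  = { 6 } ∪ { 1, 2, 3, 4 }
  { 1, 2, 3, 5, 6 }  = { 5, 6 } ∪ { 1, 2, 3, 6 }
  (now 12)
Pass 3: +2 →
  { 4 }  = { 1, 2, 3, 5, 6 }ᶜ
  { 5 }  = { 1, 2, 3, 4, 6 }ᶜ
  (now 14)
Pass 4: +2 →
  { 4, 6 }  = { 4 } ∪ { 6 }
  { 1, 2, 3, 5 }  = { 1, 2, 3 } ∪ { 5 }
  (now 16)
Pass 5: closed — nothing new.

Hence σ(𝒢) has 16 members: { {  }, { 4 }, { 5 }, { 6 }, { 4, 5 }, { 4, 6 }, { 5, 6 }, { 1, 2, 3 }, { 4, 5, 6 }, { 1, 2, 3, 4 }, { 1, 2, 3, 5 }, { 1, 2, 3, 6 }, { 1, 2, 3, 4, 5 }, { 1, 2, 3, 4, 6 }, { 1, 2, 3, 5, 6 }, Ω }.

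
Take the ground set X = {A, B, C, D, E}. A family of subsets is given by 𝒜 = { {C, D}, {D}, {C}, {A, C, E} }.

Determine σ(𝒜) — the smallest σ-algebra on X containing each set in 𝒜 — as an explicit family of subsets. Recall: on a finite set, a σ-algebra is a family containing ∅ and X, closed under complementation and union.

Take S₀ = 𝒜 ∪ {∅, X} = { ∅, {C}, {D}, {C, D}, {A, C, E}, X }.
Round 1: 5 new —
  {B, D}  = complement {A, C, E}
  {A, B, E}  = complement {C, D}
  {A, B, C, E}  = complement {D}
  {A, B, D, E}  = complement {C}
  {A, C, D, E}  = {C, D} ∪ {A, C, E}
  (now 11)
Round 2: +2 →
  {B}  = complement {A, C, D, E}
  {B, C, D}  = {C, D} ∪ {B, D}
  (now 13)
Round 3 adds 2:
  {A, E}  = complement {B, C, D}
  {B, C}  = {C} ∪ {B}
  (now 15)
Round 4: 1 new —
  {A, D, E}  = complement {B, C}
  (now 16)
Round 5: already closed under ᶜ and ∪.

Hence σ(𝒜) has 16 members: { ∅, {B}, {C}, {D}, {A, E}, {B, C}, {B, D}, {C, D}, {A, B, E}, {A, C, E}, {A, D, E}, {B, C, D}, {A, B, C, E}, {A, B, D, E}, {A, C, D, E}, X }.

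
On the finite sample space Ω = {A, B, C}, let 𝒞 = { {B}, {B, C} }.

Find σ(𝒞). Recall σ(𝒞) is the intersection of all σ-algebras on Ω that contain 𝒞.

|σ(𝒞)| = 8.  σ(𝒞) = { ∅, {A}, {B}, {C}, {A, B}, {A, C}, {B, C}, Ω }

Trace:
Begin from { ∅, {B}, {B, C}, Ω } (that is, 𝒞 plus ∅ and Ω).
Round 1 adds 2:
  {A}  = {B, C}ᶜ
  {A, C}  = {B}ᶜ
  — 6 sets.
Round 2: +1 →
  {A, B}  = {B} ∪ {A}
  — 7 sets.
Round 3. New:
  {C}  = {A, B}ᶜ
  — 8 sets.
Round 4: already closed under ᶜ and ∪.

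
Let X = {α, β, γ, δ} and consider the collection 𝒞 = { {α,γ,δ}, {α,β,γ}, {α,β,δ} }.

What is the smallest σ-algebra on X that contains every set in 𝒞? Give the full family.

Answer: σ(𝒞) = { {}, {α}, {β}, {γ}, {δ}, {α,β}, {α,γ}, {α,δ}, {β,γ}, {β,δ}, {γ,δ}, {α,β,γ}, {α,β,δ}, {α,γ,δ}, {β,γ,δ}, X }

Check:
Take S₀ = 𝒞 ∪ {∅, X} = { {}, {α,β,γ}, {α,β,δ}, {α,γ,δ}, X }.
Step 1: 3 new —
  {β}  = complement {α,γ,δ}
  {γ}  = complement {α,β,δ}
  {δ}  = complement {α,β,γ}
  (now 8)
Step 2: +3 →
  {β,γ}  = {γ} ∪ {β}
  {β,δ}  = {δ} ∪ {β}
  {γ,δ}  = {δ} ∪ {γ}
  (now 11)
Step 3. New:
  {α,β}  = complement {γ,δ}
  {α,γ}  = complement {β,δ}
  {α,δ}  = complement {β,γ}
  {β,γ,δ}  = {γ} ∪ {β,δ}
  (now 15)
Step 4 adds 1:
  {α}  = complement {β,γ,δ}
  (now 16)
Step 5: already closed under ᶜ and ∪.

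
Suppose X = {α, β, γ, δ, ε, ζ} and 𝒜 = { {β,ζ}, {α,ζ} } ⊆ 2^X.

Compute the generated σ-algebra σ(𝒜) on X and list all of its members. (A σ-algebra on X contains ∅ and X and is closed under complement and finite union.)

σ(𝒜) (16 sets): { ∅, {α}, {β}, {ζ}, {α,β}, {α,ζ}, {β,ζ}, {α,β,ζ}, {γ,δ,ε}, {α,γ,δ,ε}, {β,γ,δ,ε}, {γ,δ,ε,ζ}, {α,β,γ,δ,ε}, {α,γ,δ,ε,ζ}, {β,γ,δ,ε,ζ}, X }

Check:
Start: 𝒜 ∪ {∅, X} = { ∅, {α,ζ}, {β,ζ}, X }.
Pass 1: 3 new —
  {α,β,ζ}  = {β,ζ} ∪ {α,ζ}
  {α,γ,δ,ε}  = X∖{β,ζ}
  {β,γ,δ,ε}  = X∖{α,ζ}
  — 7 sets.
Pass 2. New:
  {γ,δ,ε}  = X∖{α,β,ζ}
  {α,β,γ,δ,ε}  = {α,γ,δ,ε} ∪ {β,γ,δ,ε}
  {α,γ,δ,ε,ζ}  = {α,γ,δ,ε} ∪ {α,ζ}
  {β,γ,δ,ε,ζ}  = {β,ζ} ∪ {β,γ,δ,ε}
  — 11 sets.
Pass 3 (3 new):
  {α}  = X∖{β,γ,δ,ε,ζ}
  {β}  = X∖{α,γ,δ,ε,ζ}
  {ζ}  = X∖{α,β,γ,δ,ε}
  — 14 sets.
Pass 4: 2 new —
  {α,β}  = {β} ∪ {α}
  {γ,δ,ε,ζ}  = {γ,δ,ε} ∪ {ζ}
  — 16 sets.
Pass 5: already closed under ᶜ and ∪.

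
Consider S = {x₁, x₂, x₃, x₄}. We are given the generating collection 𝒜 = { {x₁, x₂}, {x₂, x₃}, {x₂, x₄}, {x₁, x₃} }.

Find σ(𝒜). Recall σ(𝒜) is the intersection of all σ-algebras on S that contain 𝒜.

Initial family (6 sets): { {}, {x₁, x₂}, {x₁, x₃}, {x₂, x₃}, {x₂, x₄}, S }.
Iteration 1. New:
  {x₁, x₄}  = complement {x₂, x₃}
  {x₃, x₄}  = complement {x₁, x₂}
  {x₁, x₂, x₃}  = {x₂, x₃} ∪ {x₁, x₂}
  {x₁, x₂, x₄}  = {x₁, x₂} ∪ {x₂, x₄}
  {x₂, x₃, x₄}  = {x₂, x₃} ∪ {x₂, x₄}
  — 11 sets.
Iteration 2: 4 new —
  {x₁}  = complement {x₂, x₃, x₄}
  {x₃}  = complement {x₁, x₂, x₄}
  {x₄}  = complement {x₁, x₂, x₃}
  {x₁, x₃, x₄}  = {x₃, x₄} ∪ {x₁, x₄}
  — 15 sets.
Iteration 3 (1 new):
  {x₂}  = complement {x₁, x₃, x₄}
  — 16 sets.
Iteration 4: closed — nothing new.

|σ(𝒜)| = 16.  σ(𝒜) = { {}, {x₁}, {x₂}, {x₃}, {x₄}, {x₁, x₂}, {x₁, x₃}, {x₁, x₄}, {x₂, x₃}, {x₂, x₄}, {x₃, x₄}, {x₁, x₂, x₃}, {x₁, x₂, x₄}, {x₁, x₃, x₄}, {x₂, x₃, x₄}, S }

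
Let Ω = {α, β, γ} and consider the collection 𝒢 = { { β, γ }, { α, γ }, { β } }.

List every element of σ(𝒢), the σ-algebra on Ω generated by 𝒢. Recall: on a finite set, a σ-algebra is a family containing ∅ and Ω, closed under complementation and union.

σ(𝒢) = { {}, { α }, { β }, { γ }, { α, β }, { α, γ }, { β, γ }, Ω }

Check:
Begin from { {}, { β }, { α, γ }, { β, γ }, Ω } (that is, 𝒢 plus ∅ and Ω).
Pass 1: 1 new —
  { α }  = { β, γ }ᶜ
  [6 total]
Pass 2 (1 new):
  { α, β }  = { β } ∪ { α }
  [7 total]
Pass 3 adds 1:
  { γ }  = { α, β }ᶜ
  [8 total]
Pass 4 adds nothing — fixpoint reached.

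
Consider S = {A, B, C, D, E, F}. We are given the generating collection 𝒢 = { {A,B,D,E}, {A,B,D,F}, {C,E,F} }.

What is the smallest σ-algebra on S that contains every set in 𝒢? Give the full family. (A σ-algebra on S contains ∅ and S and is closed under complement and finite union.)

Start: 𝒢 ∪ {∅, S} = { {}, {C,E,F}, {A,B,D,E}, {A,B,D,F}, S }.
Pass 1: +4 →
  {C,E}  = {A,B,D,F}ᶜ
  {C,F}  = {A,B,D,E}ᶜ
  {A,B,D}  = {C,E,F}ᶜ
  {A,B,D,E,F}  = {A,B,D,F} ∪ {A,B,D,E}
  |family| = 9
Pass 2 (3 new):
  {C}  = {A,B,D,E,F}ᶜ
  {A,B,C,D,E}  = {A,B,D,E} ∪ {C,E}
  {A,B,C,D,F}  = {A,B,D,F} ∪ {C,F}
  |family| = 12
Pass 3 (3 new):
  {E}  = {A,B,C,D,F}ᶜ
  {F}  = {A,B,C,D,E}ᶜ
  {A,B,C,D}  = {C} ∪ {A,B,D}
  |family| = 15
Pass 4: 1 new —
  {E,F}  = {A,B,C,D}ᶜ
  |family| = 16
Pass 5: no new sets; the family is a σ-algebra.

Hence σ(𝒢) has 16 members: { {}, {C}, {E}, {F}, {C,E}, {C,F}, {E,F}, {A,B,D}, {C,E,F}, {A,B,C,D}, {A,B,D,E}, {A,B,D,F}, {A,B,C,D,E}, {A,B,C,D,F}, {A,B,D,E,F}, S }.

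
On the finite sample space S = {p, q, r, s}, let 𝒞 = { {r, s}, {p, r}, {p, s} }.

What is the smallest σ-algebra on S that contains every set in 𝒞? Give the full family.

σ(𝒞) (16 sets): { {}, {p}, {q}, {r}, {s}, {p, q}, {p, r}, {p, s}, {q, r}, {q, s}, {r, s}, {p, q, r}, {p, q, s}, {p, r, s}, {q, r, s}, S }

Derivation:
Initial family (5 sets): { {}, {p, r}, {p, s}, {r, s}, S }.
Step 1 (4 new):
  {p, q}  = complement {r, s}
  {q, r}  = complement {p, s}
  {q, s}  = complement {p, r}
  {p, r, s}  = {r, s} ∪ {p, s}
  — 9 sets.
Step 2 adds 4:
  {q}  = complement {p, r, s}
  {p, q, r}  = {p, q} ∪ {q, r}
  {p, q, s}  = {p, q} ∪ {p, s}
  {q, r, s}  = {r, s} ∪ {q, r}
  — 13 sets.
Step 3 adds 3:
  {p}  = complement {q, r, s}
  {r}  = complement {p, q, s}
  {s}  = complement {p, q, r}
  — 16 sets.
Step 4: closed — nothing new.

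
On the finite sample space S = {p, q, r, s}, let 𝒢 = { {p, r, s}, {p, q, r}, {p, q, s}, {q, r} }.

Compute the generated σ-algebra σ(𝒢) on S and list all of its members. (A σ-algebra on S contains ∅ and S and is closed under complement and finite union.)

Start: 𝒢 ∪ {∅, S} = { {}, {q, r}, {p, q, r}, {p, q, s}, {p, r, s}, S }.
Round 1 (4 new):
  {q}  = ᶜ of {p, r, s}
  {r}  = ᶜ of {p, q, s}
  {s}  = ᶜ of {p, q, r}
  {p, s}  = ᶜ of {q, r}
  (now 10)
Round 2 adds 3:
  {q, s}  = {q} ∪ {s}
  {r, s}  = {r} ∪ {s}
  {q, r, s}  = {q, r} ∪ {s}
  (now 13)
Round 3 adds 3:
  {p}  = ᶜ of {q, r, s}
  {p, q}  = ᶜ of {r, s}
  {p, r}  = ᶜ of {q, s}
  (now 16)
Round 4: stable.

Hence σ(𝒢) has 16 members: { {}, {p}, {q}, {r}, {s}, {p, q}, {p, r}, {p, s}, {q, r}, {q, s}, {r, s}, {p, q, r}, {p, q, s}, {p, r, s}, {q, r, s}, S }.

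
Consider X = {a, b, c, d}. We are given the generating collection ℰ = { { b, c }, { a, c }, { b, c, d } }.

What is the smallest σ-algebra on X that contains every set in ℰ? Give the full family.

|σ(ℰ)| = 16.  σ(ℰ) = { {}, { a }, { b }, { c }, { d }, { a, b }, { a, c }, { a, d }, { b, c }, { b, d }, { c, d }, { a, b, c }, { a, b, d }, { a, c, d }, { b, c, d }, X }

Derivation:
Begin from { {}, { a, c }, { b, c }, { b, c, d }, X } (that is, ℰ plus ∅ and X).
Round 1: +4 →
  { a }  = X∖{ b, c, d }
  { a, d }  = X∖{ b, c }
  { b, d }  = X∖{ a, c }
  { a, b, c }  = { b, c } ∪ { a, c }
  |family| = 9
Round 2: 3 new —
  { d }  = X∖{ a, b, c }
  { a, b, d }  = { a, d } ∪ { b, d }
  { a, c, d }  = { a, d } ∪ { a, c }
  |family| = 12
Round 3 adds 2:
  { b }  = X∖{ a, c, d }
  { c }  = X∖{ a, b, d }
  |family| = 14
Round 4 adds 2:
  { a, b }  = { b } ∪ { a }
  { c, d }  = { c } ∪ { d }
  |family| = 16
Round 5: stable.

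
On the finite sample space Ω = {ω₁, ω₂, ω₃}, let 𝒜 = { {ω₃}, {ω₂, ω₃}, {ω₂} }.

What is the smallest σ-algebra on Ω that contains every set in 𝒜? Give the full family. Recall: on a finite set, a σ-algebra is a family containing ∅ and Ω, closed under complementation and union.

Answer: σ(𝒜) = { ∅, {ω₁}, {ω₂}, {ω₃}, {ω₁, ω₂}, {ω₁, ω₃}, {ω₂, ω₃}, Ω }

Derivation:
Take S₀ = 𝒜 ∪ {∅, Ω} = { ∅, {ω₂}, {ω₃}, {ω₂, ω₃}, Ω }.
Round 1 adds 3:
  {ω₁}  = ᶜ of {ω₂, ω₃}
  {ω₁, ω₂}  = ᶜ of {ω₃}
  {ω₁, ω₃}  = ᶜ of {ω₂}
  (now 8)
Round 2 adds nothing — fixpoint reached.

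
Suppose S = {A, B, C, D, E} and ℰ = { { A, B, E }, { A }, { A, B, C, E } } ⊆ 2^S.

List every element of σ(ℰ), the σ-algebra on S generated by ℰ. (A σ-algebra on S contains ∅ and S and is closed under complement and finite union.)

σ(ℰ) = { ∅, { A }, { C }, { D }, { A, C }, { A, D }, { B, E }, { C, D }, { A, B, E }, { A, C, D }, { B, C, E }, { B, D, E }, { A, B, C, E }, { A, B, D, E }, { B, C, D, E }, S }

Working:
Take S₀ = ℰ ∪ {∅, S} = { ∅, { A }, { A, B, E }, { A, B, C, E }, S }.
Iteration 1 (3 new):
  { D }  = S∖{ A, B, C, E }
  { C, D }  = S∖{ A, B, E }
  { B, C, D, E }  = S∖{ A }
  (now 8)
Iteration 2 adds 3:
  { A, D }  = { D } ∪ { A }
  { A, C, D }  = { C, D } ∪ { A }
  { A, B, D, E }  = { D } ∪ { A, B, E }
  (now 11)
Iteration 3 adds 3:
  { C }  = S∖{ A, B, D, E }
  { B, E }  = S∖{ A, C, D }
  { B, C, E }  = S∖{ A, D }
  (now 14)
Iteration 4 (2 new):
  { A, C }  = { C } ∪ { A }
  { B, D, E }  = { B, E } ∪ { D }
  (now 16)
Iteration 5: no new sets; the family is a σ-algebra.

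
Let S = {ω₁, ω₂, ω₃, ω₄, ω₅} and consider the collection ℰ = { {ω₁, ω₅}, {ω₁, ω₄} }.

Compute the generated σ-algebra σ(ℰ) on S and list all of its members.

Take S₀ = ℰ ∪ {∅, S} = { {}, {ω₁, ω₄}, {ω₁, ω₅}, S }.
Round 1 (3 new):
  {ω₁, ω₄, ω₅}  = {ω₁, ω₅} ∪ {ω₁, ω₄}
  {ω₂, ω₃, ω₄}  = complement {ω₁, ω₅}
  {ω₂, ω₃, ω₅}  = complement {ω₁, ω₄}
  [7 total]
Round 2: 4 new —
  {ω₂, ω₃}  = complement {ω₁, ω₄, ω₅}
  {ω₁, ω₂, ω₃, ω₄}  = {ω₂, ω₃, ω₄} ∪ {ω₁, ω₄}
  {ω₁, ω₂, ω₃, ω₅}  = {ω₂, ω₃, ω₅} ∪ {ω₁, ω₅}
  {ω₂, ω₃, ω₄, ω₅}  = {ω₂, ω₃, ω₅} ∪ {ω₂, ω₃, ω₄}
  [11 total]
Round 3: +3 →
  {ω₁}  = complement {ω₂, ω₃, ω₄, ω₅}
  {ω₄}  = complement {ω₁, ω₂, ω₃, ω₅}
  {ω₅}  = complement {ω₁, ω₂, ω₃, ω₄}
  [14 total]
Round 4. New:
  {ω₄, ω₅}  = {ω₄} ∪ {ω₅}
  {ω₁, ω₂, ω₃}  = {ω₂, ω₃} ∪ {ω₁}
  [16 total]
Round 5: no new sets; the family is a σ-algebra.

|σ(ℰ)| = 16.  σ(ℰ) = { {}, {ω₁}, {ω₄}, {ω₅}, {ω₁, ω₄}, {ω₁, ω₅}, {ω₂, ω₃}, {ω₄, ω₅}, {ω₁, ω₂, ω₃}, {ω₁, ω₄, ω₅}, {ω₂, ω₃, ω₄}, {ω₂, ω₃, ω₅}, {ω₁, ω₂, ω₃, ω₄}, {ω₁, ω₂, ω₃, ω₅}, {ω₂, ω₃, ω₄, ω₅}, S }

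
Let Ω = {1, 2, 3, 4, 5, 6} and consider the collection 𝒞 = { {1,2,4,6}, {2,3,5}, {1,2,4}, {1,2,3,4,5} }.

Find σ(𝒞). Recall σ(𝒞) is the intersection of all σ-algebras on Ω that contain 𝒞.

Answer: σ(𝒞) = { {}, {2}, {6}, {1,4}, {2,6}, {3,5}, {1,2,4}, {1,4,6}, {2,3,5}, {3,5,6}, {1,2,4,6}, {1,3,4,5}, {2,3,5,6}, {1,2,3,4,5}, {1,3,4,5,6}, Ω }

Derivation:
Begin from { {}, {1,2,4}, {2,3,5}, {1,2,4,6}, {1,2,3,4,5}, Ω } (that is, 𝒞 plus ∅ and Ω).
Iteration 1 adds 4:
  {6}  = ᶜ of {1,2,3,4,5}
  {3,5}  = ᶜ of {1,2,4,6}
  {1,4,6}  = ᶜ of {2,3,5}
  {3,5,6}  = ᶜ of {1,2,4}
  [10 total]
Iteration 2. New:
  {2,3,5,6}  = {6} ∪ {2,3,5}
  {1,3,4,5,6}  = {1,4,6} ∪ {3,5,6}
  [12 total]
Iteration 3 (2 new):
  {2}  = ᶜ of {1,3,4,5,6}
  {1,4}  = ᶜ of {2,3,5,6}
  [14 total]
Iteration 4 adds 2:
  {2,6}  = {2} ∪ {6}
  {1,3,4,5}  = {1,4} ∪ {3,5}
  [16 total]
Iteration 5: already closed under ᶜ and ∪.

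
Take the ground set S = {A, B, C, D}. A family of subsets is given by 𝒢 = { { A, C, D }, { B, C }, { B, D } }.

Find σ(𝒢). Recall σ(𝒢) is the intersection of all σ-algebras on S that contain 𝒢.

|σ(𝒢)| = 16.  σ(𝒢) = { {  }, { A }, { B }, { C }, { D }, { A, B }, { A, C }, { A, D }, { B, C }, { B, D }, { C, D }, { A, B, C }, { A, B, D }, { A, C, D }, { B, C, D }, S }

Derivation:
Start: 𝒢 ∪ {∅, S} = { {  }, { B, C }, { B, D }, { A, C, D }, S }.
Step 1: 4 new —
  { B }  = ᶜ of { A, C, D }
  { A, C }  = ᶜ of { B, D }
  { A, D }  = ᶜ of { B, C }
  { B, C, D }  = { B, C } ∪ { B, D }
  (now 9)
Step 2: +3 →
  { A }  = ᶜ of { B, C, D }
  { A, B, C }  = { B } ∪ { A, C }
  { A, B, D }  = { B } ∪ { A, D }
  (now 12)
Step 3: +3 →
  { C }  = ᶜ of { A, B, D }
  { D }  = ᶜ of { A, B, C }
  { A, B }  = { B } ∪ { A }
  (now 15)
Step 4. New:
  { C, D }  = ᶜ of { A, B }
  (now 16)
Step 5: already closed under ᶜ and ∪.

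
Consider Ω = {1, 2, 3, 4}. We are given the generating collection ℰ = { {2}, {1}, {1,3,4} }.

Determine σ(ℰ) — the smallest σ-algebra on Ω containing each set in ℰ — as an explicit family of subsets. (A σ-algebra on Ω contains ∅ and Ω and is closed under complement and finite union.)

Begin from { ∅, {1}, {2}, {1,3,4}, Ω } (that is, ℰ plus ∅ and Ω).
Step 1 (2 new):
  {1,2}  = {2} ∪ {1}
  {2,3,4}  = ᶜ of {1}
  |family| = 7
Step 2 (1 new):
  {3,4}  = ᶜ of {1,2}
  |family| = 8
Step 3: already closed under ᶜ and ∪.

σ(ℰ) = { ∅, {1}, {2}, {1,2}, {3,4}, {1,3,4}, {2,3,4}, Ω }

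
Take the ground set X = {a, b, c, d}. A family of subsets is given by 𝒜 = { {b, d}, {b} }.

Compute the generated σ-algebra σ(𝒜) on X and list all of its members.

σ(𝒜) (8 sets): { {}, {b}, {d}, {a, c}, {b, d}, {a, b, c}, {a, c, d}, X }

Check:
Seed the family with 𝒜 together with ∅ and X: { {}, {b}, {b, d}, X }.
Step 1. New:
  {a, c}  = ᶜ of {b, d}
  {a, c, d}  = ᶜ of {b}
  [6 total]
Step 2 adds 1:
  {a, b, c}  = {a, c} ∪ {b}
  [7 total]
Step 3 (1 new):
  {d}  = ᶜ of {a, b, c}
  [8 total]
Step 4: stable.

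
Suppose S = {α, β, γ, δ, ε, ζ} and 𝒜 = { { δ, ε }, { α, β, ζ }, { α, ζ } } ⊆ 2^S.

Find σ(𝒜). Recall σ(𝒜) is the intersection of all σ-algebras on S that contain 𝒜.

σ(𝒜) = { {}, { β }, { γ }, { α, ζ }, { β, γ }, { δ, ε }, { α, β, ζ }, { α, γ, ζ }, { β, δ, ε }, { γ, δ, ε }, { α, β, γ, ζ }, { α, δ, ε, ζ }, { β, γ, δ, ε }, { α, β, δ, ε, ζ }, { α, γ, δ, ε, ζ }, S }

Derivation:
Take S₀ = 𝒜 ∪ {∅, S} = { {}, { α, ζ }, { δ, ε }, { α, β, ζ }, S }.
Round 1: 5 new —
  { γ, δ, ε }  = ᶜ of { α, β, ζ }
  { α, β, γ, ζ }  = ᶜ of { δ, ε }
  { α, δ, ε, ζ }  = { δ, ε } ∪ { α, ζ }
  { β, γ, δ, ε }  = ᶜ of { α, ζ }
  { α, β, δ, ε, ζ }  = { δ, ε } ∪ { α, β, ζ }
  [10 total]
Round 2: +3 →
  { γ }  = ᶜ of { α, β, δ, ε, ζ }
  { β, γ }  = ᶜ of { α, δ, ε, ζ }
  { α, γ, δ, ε, ζ }  = { γ, δ, ε } ∪ { α, ζ }
  [13 total]
Round 3 (2 new):
  { β }  = ᶜ of { α, γ, δ, ε, ζ }
  { α, γ, ζ }  = { γ } ∪ { α, ζ }
  [15 total]
Round 4 adds 1:
  { β, δ, ε }  = ᶜ of { α, γ, ζ }
  [16 total]
Round 5 adds nothing — fixpoint reached.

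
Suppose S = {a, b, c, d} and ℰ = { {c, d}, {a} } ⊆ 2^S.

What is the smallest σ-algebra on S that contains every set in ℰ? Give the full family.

Seed the family with ℰ together with ∅ and S: { {}, {a}, {c, d}, S }.
Step 1: 3 new —
  {a, b}  = {c, d}ᶜ
  {a, c, d}  = {c, d} ∪ {a}
  {b, c, d}  = {a}ᶜ
  (now 7)
Step 2. New:
  {b}  = {a, c, d}ᶜ
  (now 8)
Step 3: no new sets; the family is a σ-algebra.

σ(ℰ) = { {}, {a}, {b}, {a, b}, {c, d}, {a, c, d}, {b, c, d}, S }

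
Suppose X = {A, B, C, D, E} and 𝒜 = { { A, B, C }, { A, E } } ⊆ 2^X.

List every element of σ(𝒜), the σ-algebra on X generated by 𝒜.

σ(𝒜) = { {  }, { A }, { D }, { E }, { A, D }, { A, E }, { B, C }, { D, E }, { A, B, C }, { A, D, E }, { B, C, D }, { B, C, E }, { A, B, C, D }, { A, B, C, E }, { B, C, D, E }, X }

Check:
Initial family (4 sets): { {  }, { A, E }, { A, B, C }, X }.
Round 1. New:
  { D, E }  = ᶜ of { A, B, C }
  { B, C, D }  = ᶜ of { A, E }
  { A, B, C, E }  = { A, B, C } ∪ { A, E }
  (now 7)
Round 2. New:
  { D }  = ᶜ of { A, B, C, E }
  { A, D, E }  = { D, E } ∪ { A, E }
  { A, B, C, D }  = { A, B, C } ∪ { B, C, D }
  { B, C, D, E }  = { D, E } ∪ { B, C, D }
  (now 11)
Round 3. New:
  { A }  = ᶜ of { B, C, D, E }
  { E }  = ᶜ of { A, B, C, D }
  { B, C }  = ᶜ of { A, D, E }
  (now 14)
Round 4: 2 new —
  { A, D }  = { D } ∪ { A }
  { B, C, E }  = { B, C } ∪ { E }
  (now 16)
Round 5: closed — nothing new.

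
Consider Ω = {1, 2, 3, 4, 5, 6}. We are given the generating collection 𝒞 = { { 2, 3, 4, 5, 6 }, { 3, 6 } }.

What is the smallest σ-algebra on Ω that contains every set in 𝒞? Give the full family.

|σ(𝒞)| = 8.  σ(𝒞) = { ∅, { 1 }, { 3, 6 }, { 1, 3, 6 }, { 2, 4, 5 }, { 1, 2, 4, 5 }, { 2, 3, 4, 5, 6 }, Ω }

Check:
Begin from { ∅, { 3, 6 }, { 2, 3, 4, 5, 6 }, Ω } (that is, 𝒞 plus ∅ and Ω).
Iteration 1: +2 →
  { 1 }  = Ω∖{ 2, 3, 4, 5, 6 }
  { 1, 2, 4, 5 }  = Ω∖{ 3, 6 }
  [6 total]
Iteration 2 adds 1:
  { 1, 3, 6 }  = { 3, 6 } ∪ { 1 }
  [7 total]
Iteration 3 (1 new):
  { 2, 4, 5 }  = Ω∖{ 1, 3, 6 }
  [8 total]
Iteration 4 adds nothing — fixpoint reached.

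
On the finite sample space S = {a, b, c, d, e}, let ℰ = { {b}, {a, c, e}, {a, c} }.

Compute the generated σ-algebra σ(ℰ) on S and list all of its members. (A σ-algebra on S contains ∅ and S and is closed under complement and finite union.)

Answer: σ(ℰ) = { {}, {b}, {d}, {e}, {a, c}, {b, d}, {b, e}, {d, e}, {a, b, c}, {a, c, d}, {a, c, e}, {b, d, e}, {a, b, c, d}, {a, b, c, e}, {a, c, d, e}, S }

Working:
Start: ℰ ∪ {∅, S} = { {}, {b}, {a, c}, {a, c, e}, S }.
Iteration 1 (5 new):
  {b, d}  = S∖{a, c, e}
  {a, b, c}  = {a, c} ∪ {b}
  {b, d, e}  = S∖{a, c}
  {a, b, c, e}  = {a, c, e} ∪ {b}
  {a, c, d, e}  = S∖{b}
  [10 total]
Iteration 2 (3 new):
  {d}  = S∖{a, b, c, e}
  {d, e}  = S∖{a, b, c}
  {a, b, c, d}  = {a, b, c} ∪ {b, d}
  [13 total]
Iteration 3. New:
  {e}  = S∖{a, b, c, d}
  {a, c, d}  = {a, c} ∪ {d}
  [15 total]
Iteration 4 adds 1:
  {b, e}  = S∖{a, c, d}
  [16 total]
After Iteration 5 the family is unchanged; done.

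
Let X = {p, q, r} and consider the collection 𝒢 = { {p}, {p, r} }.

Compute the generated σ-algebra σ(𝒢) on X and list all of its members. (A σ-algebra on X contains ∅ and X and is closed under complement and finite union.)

Answer: σ(𝒢) = { {}, {p}, {q}, {r}, {p, q}, {p, r}, {q, r}, X }

Working:
Initial family (4 sets): { {}, {p}, {p, r}, X }.
Pass 1. New:
  {q}  = X∖{p, r}
  {q, r}  = X∖{p}
  |family| = 6
Pass 2 (1 new):
  {p, q}  = {q} ∪ {p}
  |family| = 7
Pass 3. New:
  {r}  = X∖{p, q}
  |family| = 8
Pass 4: closed — nothing new.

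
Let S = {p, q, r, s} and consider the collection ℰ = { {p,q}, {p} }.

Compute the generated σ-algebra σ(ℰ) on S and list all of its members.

Answer: σ(ℰ) = { {}, {p}, {q}, {p,q}, {r,s}, {p,r,s}, {q,r,s}, S }

Derivation:
Begin from { {}, {p}, {p,q}, S } (that is, ℰ plus ∅ and S).
Iteration 1 (2 new):
  {r,s}  = {p,q}ᶜ
  {q,r,s}  = {p}ᶜ
  |family| = 6
Iteration 2: +1 →
  {p,r,s}  = {r,s} ∪ {p}
  |family| = 7
Iteration 3. New:
  {q}  = {p,r,s}ᶜ
  |family| = 8
Iteration 4 adds nothing — fixpoint reached.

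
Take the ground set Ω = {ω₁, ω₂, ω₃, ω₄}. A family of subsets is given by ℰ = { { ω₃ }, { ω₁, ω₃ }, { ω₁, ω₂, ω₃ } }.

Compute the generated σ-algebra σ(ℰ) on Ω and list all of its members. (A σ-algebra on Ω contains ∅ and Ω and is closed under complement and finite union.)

Seed the family with ℰ together with ∅ and Ω: { ∅, { ω₃ }, { ω₁, ω₃ }, { ω₁, ω₂, ω₃ }, Ω }.
Pass 1 (3 new):
  { ω₄ }  = Ω∖{ ω₁, ω₂, ω₃ }
  { ω₂, ω₄ }  = Ω∖{ ω₁, ω₃ }
  { ω₁, ω₂, ω₄ }  = Ω∖{ ω₃ }
  |family| = 8
Pass 2: +3 →
  { ω₃, ω₄ }  = { ω₄ } ∪ { ω₃ }
  { ω₁, ω₃, ω₄ }  = { ω₄ } ∪ { ω₁, ω₃ }
  { ω₂, ω₃, ω₄ }  = { ω₃ } ∪ { ω₂, ω₄ }
  |family| = 11
Pass 3 (3 new):
  { ω₁ }  = Ω∖{ ω₂, ω₃, ω₄ }
  { ω₂ }  = Ω∖{ ω₁, ω₃, ω₄ }
  { ω₁, ω₂ }  = Ω∖{ ω₃, ω₄ }
  |family| = 14
Pass 4 (2 new):
  { ω₁, ω₄ }  = { ω₄ } ∪ { ω₁ }
  { ω₂, ω₃ }  = { ω₃ } ∪ { ω₂ }
  |family| = 16
Pass 5: stable.

σ(ℰ) = { ∅, { ω₁ }, { ω₂ }, { ω₃ }, { ω₄ }, { ω₁, ω₂ }, { ω₁, ω₃ }, { ω₁, ω₄ }, { ω₂, ω₃ }, { ω₂, ω₄ }, { ω₃, ω₄ }, { ω₁, ω₂, ω₃ }, { ω₁, ω₂, ω₄ }, { ω₁, ω₃, ω₄ }, { ω₂, ω₃, ω₄ }, Ω }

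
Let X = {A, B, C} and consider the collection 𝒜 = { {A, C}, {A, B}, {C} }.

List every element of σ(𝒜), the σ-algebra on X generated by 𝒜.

Begin from { ∅, {C}, {A, B}, {A, C}, X } (that is, 𝒜 plus ∅ and X).
Round 1: +1 →
  {B}  = X∖{A, C}
  [6 total]
Round 2: +1 →
  {B, C}  = {C} ∪ {B}
  [7 total]
Round 3. New:
  {A}  = X∖{B, C}
  [8 total]
Round 4: closed — nothing new.

|σ(𝒜)| = 8.  σ(𝒜) = { ∅, {A}, {B}, {C}, {A, B}, {A, C}, {B, C}, X }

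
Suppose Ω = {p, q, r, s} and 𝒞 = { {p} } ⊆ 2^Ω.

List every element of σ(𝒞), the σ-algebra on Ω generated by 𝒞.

Answer: σ(𝒞) = { {}, {p}, {q, r, s}, Ω }

Derivation:
Initial family (3 sets): { {}, {p}, Ω }.
Step 1 adds 1:
  {q, r, s}  = Ω∖{p}
  |family| = 4
Step 2: no new sets; the family is a σ-algebra.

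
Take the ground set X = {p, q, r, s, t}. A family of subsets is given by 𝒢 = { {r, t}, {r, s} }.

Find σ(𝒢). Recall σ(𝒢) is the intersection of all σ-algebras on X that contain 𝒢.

Start: 𝒢 ∪ {∅, X} = { ∅, {r, s}, {r, t}, X }.
Round 1: 3 new —
  {p, q, s}  = X∖{r, t}
  {p, q, t}  = X∖{r, s}
  {r, s, t}  = {r, t} ∪ {r, s}
  — 7 sets.
Round 2: 4 new —
  {p, q}  = X∖{r, s, t}
  {p, q, r, s}  = {r, s} ∪ {p, q, s}
  {p, q, r, t}  = {p, q, t} ∪ {r, t}
  {p, q, s, t}  = {p, q, t} ∪ {p, q, s}
  — 11 sets.
Round 3: +3 →
  {r}  = X∖{p, q, s, t}
  {s}  = X∖{p, q, r, t}
  {t}  = X∖{p, q, r, s}
  — 14 sets.
Round 4: +2 →
  {s, t}  = {s} ∪ {t}
  {p, q, r}  = {r} ∪ {p, q}
  — 16 sets.
Round 5 adds nothing — fixpoint reached.

Hence σ(𝒢) has 16 members: { ∅, {r}, {s}, {t}, {p, q}, {r, s}, {r, t}, {s, t}, {p, q, r}, {p, q, s}, {p, q, t}, {r, s, t}, {p, q, r, s}, {p, q, r, t}, {p, q, s, t}, X }.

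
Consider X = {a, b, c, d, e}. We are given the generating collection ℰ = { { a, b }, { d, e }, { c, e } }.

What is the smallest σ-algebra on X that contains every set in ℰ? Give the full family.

σ(ℰ) (16 sets): { {}, { c }, { d }, { e }, { a, b }, { c, d }, { c, e }, { d, e }, { a, b, c }, { a, b, d }, { a, b, e }, { c, d, e }, { a, b, c, d }, { a, b, c, e }, { a, b, d, e }, X }

Check:
Start: ℰ ∪ {∅, X} = { {}, { a, b }, { c, e }, { d, e }, X }.
Round 1. New:
  { a, b, c }  = X∖{ d, e }
  { a, b, d }  = X∖{ c, e }
  { c, d, e }  = X∖{ a, b }
  { a, b, c, e }  = { a, b } ∪ { c, e }
  { a, b, d, e }  = { d, e } ∪ { a, b }
  [10 total]
Round 2: +3 →
  { c }  = X∖{ a, b, d, e }
  { d }  = X∖{ a, b, c, e }
  { a, b, c, d }  = { a, b, c } ∪ { a, b, d }
  [13 total]
Round 3 adds 2:
  { e }  = X∖{ a, b, c, d }
  { c, d }  = { c } ∪ { d }
  [15 total]
Round 4 adds 1:
  { a, b, e }  = X∖{ c, d }
  [16 total]
Round 5: already closed under ᶜ and ∪.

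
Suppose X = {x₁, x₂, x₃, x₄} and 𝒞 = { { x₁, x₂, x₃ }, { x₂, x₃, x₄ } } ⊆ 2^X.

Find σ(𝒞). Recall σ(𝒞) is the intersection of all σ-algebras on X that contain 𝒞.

Begin from { ∅, { x₁, x₂, x₃ }, { x₂, x₃, x₄ }, X } (that is, 𝒞 plus ∅ and X).
Pass 1 (2 new):
  { x₁ }  = complement { x₂, x₃, x₄ }
  { x₄ }  = complement { x₁, x₂, x₃ }
  — 6 sets.
Pass 2. New:
  { x₁, x₄ }  = { x₄ } ∪ { x₁ }
  — 7 sets.
Pass 3: +1 →
  { x₂, x₃ }  = complement { x₁, x₄ }
  — 8 sets.
Pass 4: no new sets; the family is a σ-algebra.

Hence σ(𝒞) has 8 members: { ∅, { x₁ }, { x₄ }, { x₁, x₄ }, { x₂, x₃ }, { x₁, x₂, x₃ }, { x₂, x₃, x₄ }, X }.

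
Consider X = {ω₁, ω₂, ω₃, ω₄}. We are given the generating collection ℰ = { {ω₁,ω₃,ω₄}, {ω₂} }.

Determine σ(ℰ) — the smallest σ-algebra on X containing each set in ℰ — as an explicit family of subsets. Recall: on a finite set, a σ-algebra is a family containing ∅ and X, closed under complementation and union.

σ(ℰ) (4 sets): { {}, {ω₂}, {ω₁,ω₃,ω₄}, X }

Check:
Seed the family with ℰ together with ∅ and X: { {}, {ω₂}, {ω₁,ω₃,ω₄}, X }.
Pass 1: already closed under ᶜ and ∪.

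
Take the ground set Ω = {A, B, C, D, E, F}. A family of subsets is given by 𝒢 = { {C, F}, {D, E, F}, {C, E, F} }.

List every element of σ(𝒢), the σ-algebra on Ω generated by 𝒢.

|σ(𝒢)| = 32.  σ(𝒢) = { {}, {C}, {D}, {E}, {F}, {A, B}, {C, D}, {C, E}, {C, F}, {D, E}, {D, F}, {E, F}, {A, B, C}, {A, B, D}, {A, B, E}, {A, B, F}, {C, D, E}, {C, D, F}, {C, E, F}, {D, E, F}, {A, B, C, D}, {A, B, C, E}, {A, B, C, F}, {A, B, D, E}, {A, B, D, F}, {A, B, E, F}, {C, D, E, F}, {A, B, C, D, E}, {A, B, C, D, F}, {A, B, C, E, F}, {A, B, D, E, F}, Ω }

Trace:
Seed the family with 𝒢 together with ∅ and Ω: { {}, {C, F}, {C, E, F}, {D, E, F}, Ω }.
Step 1: +4 →
  {A, B, C}  = complement {D, E, F}
  {A, B, D}  = complement {C, E, F}
  {A, B, D, E}  = complement {C, F}
  {C, D, E, F}  = {C, F} ∪ {D, E, F}
  |family| = 9
Step 2: 7 new —
  {A, B}  = complement {C, D, E, F}
  {A, B, C, D}  = {A, B, C} ∪ {A, B, D}
  {A, B, C, F}  = {A, B, C} ∪ {C, F}
  {A, B, C, D, E}  = {A, B, C} ∪ {A, B, D, E}
  {A, B, C, D, F}  = {A, B, D} ∪ {C, F}
  {A, B, C, E, F}  = {A, B, C} ∪ {C, E, F}
  {A, B, D, E, F}  = {A, B, D, E} ∪ {D, E, F}
  |family| = 16
Step 3 (6 new):
  {C}  = complement {A, B, D, E, F}
  {D}  = complement {A, B, C, E, F}
  {E}  = complement {A, B, C, D, F}
  {F}  = complement {A, B, C, D, E}
  {D, E}  = complement {A, B, C, F}
  {E, F}  = complement {A, B, C, D}
  |family| = 22
Step 4: 10 new —
  {C, D}  = {C} ∪ {D}
  {C, E}  = {E} ∪ {C}
  {D, F}  = {F} ∪ {D}
  {A, B, E}  = {A, B} ∪ {E}
  {A, B, F}  = {A, B} ∪ {F}
  {C, D, E}  = {D, E} ∪ {C}
  {C, D, F}  = {C, F} ∪ {D}
  {A, B, C, E}  = {A, B, C} ∪ {E}
  {A, B, D, F}  = {F} ∪ {A, B, D}
  {A, B, E, F}  = {E, F} ∪ {A, B}
  |family| = 32
Step 5 adds nothing — fixpoint reached.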